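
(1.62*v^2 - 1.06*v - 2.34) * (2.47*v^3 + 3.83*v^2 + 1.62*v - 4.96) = 4.0014*v^5 + 3.5864*v^4 - 7.2152*v^3 - 18.7146*v^2 + 1.4668*v + 11.6064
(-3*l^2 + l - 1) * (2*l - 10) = -6*l^3 + 32*l^2 - 12*l + 10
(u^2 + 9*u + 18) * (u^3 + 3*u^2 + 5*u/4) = u^5 + 12*u^4 + 185*u^3/4 + 261*u^2/4 + 45*u/2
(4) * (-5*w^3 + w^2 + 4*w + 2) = -20*w^3 + 4*w^2 + 16*w + 8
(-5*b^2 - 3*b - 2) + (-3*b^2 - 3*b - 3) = -8*b^2 - 6*b - 5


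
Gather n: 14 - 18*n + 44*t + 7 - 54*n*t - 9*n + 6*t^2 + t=n*(-54*t - 27) + 6*t^2 + 45*t + 21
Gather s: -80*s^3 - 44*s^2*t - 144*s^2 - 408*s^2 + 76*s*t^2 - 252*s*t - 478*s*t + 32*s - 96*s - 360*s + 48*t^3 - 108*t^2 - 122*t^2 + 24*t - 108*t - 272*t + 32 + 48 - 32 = -80*s^3 + s^2*(-44*t - 552) + s*(76*t^2 - 730*t - 424) + 48*t^3 - 230*t^2 - 356*t + 48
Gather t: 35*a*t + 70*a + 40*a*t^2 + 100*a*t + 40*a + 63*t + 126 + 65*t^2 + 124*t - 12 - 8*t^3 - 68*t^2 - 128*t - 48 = 110*a - 8*t^3 + t^2*(40*a - 3) + t*(135*a + 59) + 66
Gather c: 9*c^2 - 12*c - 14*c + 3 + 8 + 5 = 9*c^2 - 26*c + 16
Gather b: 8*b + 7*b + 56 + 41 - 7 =15*b + 90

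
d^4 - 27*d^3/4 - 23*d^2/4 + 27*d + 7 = (d - 7)*(d - 2)*(d + 1/4)*(d + 2)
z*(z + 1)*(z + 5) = z^3 + 6*z^2 + 5*z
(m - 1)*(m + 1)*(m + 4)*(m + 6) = m^4 + 10*m^3 + 23*m^2 - 10*m - 24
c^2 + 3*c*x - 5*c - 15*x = (c - 5)*(c + 3*x)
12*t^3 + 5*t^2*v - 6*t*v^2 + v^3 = (-4*t + v)*(-3*t + v)*(t + v)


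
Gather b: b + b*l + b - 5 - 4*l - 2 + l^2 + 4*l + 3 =b*(l + 2) + l^2 - 4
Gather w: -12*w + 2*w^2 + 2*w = 2*w^2 - 10*w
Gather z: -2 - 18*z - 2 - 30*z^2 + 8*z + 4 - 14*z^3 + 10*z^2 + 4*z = -14*z^3 - 20*z^2 - 6*z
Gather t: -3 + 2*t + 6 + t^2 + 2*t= t^2 + 4*t + 3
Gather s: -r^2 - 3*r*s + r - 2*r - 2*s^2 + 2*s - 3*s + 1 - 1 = -r^2 - r - 2*s^2 + s*(-3*r - 1)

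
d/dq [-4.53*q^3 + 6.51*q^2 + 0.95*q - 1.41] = -13.59*q^2 + 13.02*q + 0.95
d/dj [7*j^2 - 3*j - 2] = 14*j - 3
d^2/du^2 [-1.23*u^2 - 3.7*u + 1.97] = -2.46000000000000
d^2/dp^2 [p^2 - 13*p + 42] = 2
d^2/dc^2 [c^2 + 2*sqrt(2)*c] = 2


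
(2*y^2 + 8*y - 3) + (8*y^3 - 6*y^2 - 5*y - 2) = 8*y^3 - 4*y^2 + 3*y - 5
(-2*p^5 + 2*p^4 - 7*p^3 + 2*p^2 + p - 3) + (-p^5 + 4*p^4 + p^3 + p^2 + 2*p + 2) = -3*p^5 + 6*p^4 - 6*p^3 + 3*p^2 + 3*p - 1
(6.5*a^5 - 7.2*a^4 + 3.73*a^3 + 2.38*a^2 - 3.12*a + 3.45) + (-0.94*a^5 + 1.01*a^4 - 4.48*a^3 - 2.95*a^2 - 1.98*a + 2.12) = 5.56*a^5 - 6.19*a^4 - 0.75*a^3 - 0.57*a^2 - 5.1*a + 5.57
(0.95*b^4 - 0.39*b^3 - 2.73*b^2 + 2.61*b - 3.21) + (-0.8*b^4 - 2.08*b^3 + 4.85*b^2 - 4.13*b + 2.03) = 0.15*b^4 - 2.47*b^3 + 2.12*b^2 - 1.52*b - 1.18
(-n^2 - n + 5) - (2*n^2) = -3*n^2 - n + 5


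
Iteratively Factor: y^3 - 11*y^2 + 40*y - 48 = (y - 4)*(y^2 - 7*y + 12) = (y - 4)^2*(y - 3)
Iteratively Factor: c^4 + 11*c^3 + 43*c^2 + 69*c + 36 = (c + 4)*(c^3 + 7*c^2 + 15*c + 9) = (c + 1)*(c + 4)*(c^2 + 6*c + 9) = (c + 1)*(c + 3)*(c + 4)*(c + 3)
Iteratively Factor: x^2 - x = (x)*(x - 1)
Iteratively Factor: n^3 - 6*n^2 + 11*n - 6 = (n - 2)*(n^2 - 4*n + 3) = (n - 2)*(n - 1)*(n - 3)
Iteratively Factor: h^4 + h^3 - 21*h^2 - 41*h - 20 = (h + 1)*(h^3 - 21*h - 20) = (h - 5)*(h + 1)*(h^2 + 5*h + 4) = (h - 5)*(h + 1)*(h + 4)*(h + 1)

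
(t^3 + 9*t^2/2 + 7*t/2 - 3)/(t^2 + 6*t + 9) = (t^2 + 3*t/2 - 1)/(t + 3)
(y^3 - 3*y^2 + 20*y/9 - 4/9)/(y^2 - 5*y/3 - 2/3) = (9*y^2 - 9*y + 2)/(3*(3*y + 1))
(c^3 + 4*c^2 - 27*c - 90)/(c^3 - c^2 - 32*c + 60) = (c + 3)/(c - 2)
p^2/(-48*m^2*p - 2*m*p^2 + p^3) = p/(-48*m^2 - 2*m*p + p^2)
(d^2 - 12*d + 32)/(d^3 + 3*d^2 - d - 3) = (d^2 - 12*d + 32)/(d^3 + 3*d^2 - d - 3)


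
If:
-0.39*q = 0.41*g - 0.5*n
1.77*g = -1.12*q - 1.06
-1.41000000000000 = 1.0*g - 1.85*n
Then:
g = -1.57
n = -0.09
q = 1.54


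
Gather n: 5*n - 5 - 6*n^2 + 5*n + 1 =-6*n^2 + 10*n - 4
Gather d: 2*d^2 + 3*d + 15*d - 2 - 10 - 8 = 2*d^2 + 18*d - 20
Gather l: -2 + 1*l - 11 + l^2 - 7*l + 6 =l^2 - 6*l - 7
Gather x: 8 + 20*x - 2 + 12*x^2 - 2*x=12*x^2 + 18*x + 6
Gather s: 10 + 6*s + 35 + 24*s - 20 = 30*s + 25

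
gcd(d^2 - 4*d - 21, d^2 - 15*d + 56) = d - 7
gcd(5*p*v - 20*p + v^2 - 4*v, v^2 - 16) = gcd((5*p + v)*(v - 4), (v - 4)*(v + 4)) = v - 4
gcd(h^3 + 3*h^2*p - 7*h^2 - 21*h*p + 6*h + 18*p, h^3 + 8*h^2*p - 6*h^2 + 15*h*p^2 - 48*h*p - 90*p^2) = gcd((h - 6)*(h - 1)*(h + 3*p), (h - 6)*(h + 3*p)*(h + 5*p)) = h^2 + 3*h*p - 6*h - 18*p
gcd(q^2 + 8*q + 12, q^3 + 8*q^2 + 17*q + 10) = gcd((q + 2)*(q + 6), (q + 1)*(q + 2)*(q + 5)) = q + 2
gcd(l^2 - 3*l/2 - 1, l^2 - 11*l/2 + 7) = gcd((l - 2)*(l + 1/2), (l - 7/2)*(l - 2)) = l - 2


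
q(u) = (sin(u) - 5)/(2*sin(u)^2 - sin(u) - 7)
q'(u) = (-4*sin(u)*cos(u) + cos(u))*(sin(u) - 5)/(2*sin(u)^2 - sin(u) - 7)^2 + cos(u)/(2*sin(u)^2 - sin(u) - 7)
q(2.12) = 0.65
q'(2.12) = -0.05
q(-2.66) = 0.89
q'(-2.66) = 0.52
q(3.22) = 0.73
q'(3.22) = 0.28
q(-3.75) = 0.64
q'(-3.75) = 0.02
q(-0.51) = 0.91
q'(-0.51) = -0.53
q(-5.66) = 0.64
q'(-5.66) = -0.02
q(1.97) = 0.66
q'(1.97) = -0.05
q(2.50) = 0.64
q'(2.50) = 0.01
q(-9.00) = 0.87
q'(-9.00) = 0.48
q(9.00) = 0.65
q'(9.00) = 0.07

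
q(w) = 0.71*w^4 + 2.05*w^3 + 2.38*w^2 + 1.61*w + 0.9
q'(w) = 2.84*w^3 + 6.15*w^2 + 4.76*w + 1.61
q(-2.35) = 5.31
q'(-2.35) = -12.47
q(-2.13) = 3.07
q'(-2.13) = -8.07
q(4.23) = 432.76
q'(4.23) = 346.74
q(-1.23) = 0.33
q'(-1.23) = -0.23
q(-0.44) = 0.50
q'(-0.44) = 0.46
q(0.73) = 4.34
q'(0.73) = 9.47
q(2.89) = 124.44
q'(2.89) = 135.28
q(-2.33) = 5.06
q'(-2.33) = -12.02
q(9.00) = 6360.93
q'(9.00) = 2612.96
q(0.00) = 0.90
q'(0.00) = 1.61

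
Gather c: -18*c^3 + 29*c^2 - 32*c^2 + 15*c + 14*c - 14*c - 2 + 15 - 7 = -18*c^3 - 3*c^2 + 15*c + 6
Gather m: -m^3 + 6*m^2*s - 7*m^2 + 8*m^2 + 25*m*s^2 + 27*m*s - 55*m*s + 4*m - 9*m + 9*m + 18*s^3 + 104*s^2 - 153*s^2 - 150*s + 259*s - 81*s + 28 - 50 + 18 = -m^3 + m^2*(6*s + 1) + m*(25*s^2 - 28*s + 4) + 18*s^3 - 49*s^2 + 28*s - 4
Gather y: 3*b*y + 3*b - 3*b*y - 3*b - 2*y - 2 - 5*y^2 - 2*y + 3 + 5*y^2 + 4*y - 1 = 0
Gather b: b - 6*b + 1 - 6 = -5*b - 5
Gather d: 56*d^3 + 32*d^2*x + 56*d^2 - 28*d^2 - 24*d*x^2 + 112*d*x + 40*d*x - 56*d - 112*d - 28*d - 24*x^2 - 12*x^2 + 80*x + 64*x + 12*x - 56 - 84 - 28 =56*d^3 + d^2*(32*x + 28) + d*(-24*x^2 + 152*x - 196) - 36*x^2 + 156*x - 168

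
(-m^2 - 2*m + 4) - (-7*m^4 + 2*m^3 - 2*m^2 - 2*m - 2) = 7*m^4 - 2*m^3 + m^2 + 6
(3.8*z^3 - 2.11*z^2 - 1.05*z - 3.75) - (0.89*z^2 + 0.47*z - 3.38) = 3.8*z^3 - 3.0*z^2 - 1.52*z - 0.37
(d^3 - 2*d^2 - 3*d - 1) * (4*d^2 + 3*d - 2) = 4*d^5 - 5*d^4 - 20*d^3 - 9*d^2 + 3*d + 2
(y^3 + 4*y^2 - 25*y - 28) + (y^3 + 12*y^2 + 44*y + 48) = 2*y^3 + 16*y^2 + 19*y + 20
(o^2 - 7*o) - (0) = o^2 - 7*o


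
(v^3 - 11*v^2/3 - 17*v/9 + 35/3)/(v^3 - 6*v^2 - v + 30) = (9*v^2 - 6*v - 35)/(9*(v^2 - 3*v - 10))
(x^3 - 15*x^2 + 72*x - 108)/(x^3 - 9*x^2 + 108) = (x - 3)/(x + 3)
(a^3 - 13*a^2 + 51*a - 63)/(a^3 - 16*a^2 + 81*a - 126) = (a - 3)/(a - 6)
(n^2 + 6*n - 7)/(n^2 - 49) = (n - 1)/(n - 7)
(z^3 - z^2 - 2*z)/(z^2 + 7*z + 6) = z*(z - 2)/(z + 6)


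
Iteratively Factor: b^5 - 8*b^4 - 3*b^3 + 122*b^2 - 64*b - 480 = (b + 2)*(b^4 - 10*b^3 + 17*b^2 + 88*b - 240) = (b - 5)*(b + 2)*(b^3 - 5*b^2 - 8*b + 48) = (b - 5)*(b - 4)*(b + 2)*(b^2 - b - 12) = (b - 5)*(b - 4)*(b + 2)*(b + 3)*(b - 4)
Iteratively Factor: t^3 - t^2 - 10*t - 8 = (t + 2)*(t^2 - 3*t - 4) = (t - 4)*(t + 2)*(t + 1)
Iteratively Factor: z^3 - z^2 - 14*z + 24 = (z - 2)*(z^2 + z - 12) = (z - 3)*(z - 2)*(z + 4)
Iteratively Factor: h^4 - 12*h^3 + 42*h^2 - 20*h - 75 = (h - 5)*(h^3 - 7*h^2 + 7*h + 15) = (h - 5)*(h - 3)*(h^2 - 4*h - 5) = (h - 5)^2*(h - 3)*(h + 1)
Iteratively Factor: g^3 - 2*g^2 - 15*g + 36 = (g - 3)*(g^2 + g - 12) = (g - 3)^2*(g + 4)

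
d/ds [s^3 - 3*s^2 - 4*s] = 3*s^2 - 6*s - 4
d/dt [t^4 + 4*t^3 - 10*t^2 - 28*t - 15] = 4*t^3 + 12*t^2 - 20*t - 28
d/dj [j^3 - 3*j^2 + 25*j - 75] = 3*j^2 - 6*j + 25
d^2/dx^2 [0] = 0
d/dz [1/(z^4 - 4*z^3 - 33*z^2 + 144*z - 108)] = 2*(-2*z^3 + 6*z^2 + 33*z - 72)/(-z^4 + 4*z^3 + 33*z^2 - 144*z + 108)^2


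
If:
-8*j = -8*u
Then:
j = u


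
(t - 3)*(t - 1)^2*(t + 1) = t^4 - 4*t^3 + 2*t^2 + 4*t - 3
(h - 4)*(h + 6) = h^2 + 2*h - 24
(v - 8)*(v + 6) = v^2 - 2*v - 48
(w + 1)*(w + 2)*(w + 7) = w^3 + 10*w^2 + 23*w + 14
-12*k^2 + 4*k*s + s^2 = (-2*k + s)*(6*k + s)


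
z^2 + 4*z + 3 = (z + 1)*(z + 3)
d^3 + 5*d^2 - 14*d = d*(d - 2)*(d + 7)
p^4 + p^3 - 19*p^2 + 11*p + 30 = (p - 3)*(p - 2)*(p + 1)*(p + 5)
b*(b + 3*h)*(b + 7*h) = b^3 + 10*b^2*h + 21*b*h^2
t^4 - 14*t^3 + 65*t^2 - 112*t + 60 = (t - 6)*(t - 5)*(t - 2)*(t - 1)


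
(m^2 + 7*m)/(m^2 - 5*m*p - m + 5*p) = m*(m + 7)/(m^2 - 5*m*p - m + 5*p)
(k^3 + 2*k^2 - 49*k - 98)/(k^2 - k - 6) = (k^2 - 49)/(k - 3)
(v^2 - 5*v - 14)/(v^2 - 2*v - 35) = (v + 2)/(v + 5)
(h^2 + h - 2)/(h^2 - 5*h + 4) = (h + 2)/(h - 4)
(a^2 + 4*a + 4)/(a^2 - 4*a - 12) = (a + 2)/(a - 6)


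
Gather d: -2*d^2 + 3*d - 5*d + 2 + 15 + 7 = -2*d^2 - 2*d + 24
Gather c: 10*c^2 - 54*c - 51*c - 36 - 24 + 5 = 10*c^2 - 105*c - 55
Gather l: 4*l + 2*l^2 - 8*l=2*l^2 - 4*l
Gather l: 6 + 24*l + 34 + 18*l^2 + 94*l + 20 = 18*l^2 + 118*l + 60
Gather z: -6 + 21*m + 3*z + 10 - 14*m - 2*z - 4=7*m + z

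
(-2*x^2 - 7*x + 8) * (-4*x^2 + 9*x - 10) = 8*x^4 + 10*x^3 - 75*x^2 + 142*x - 80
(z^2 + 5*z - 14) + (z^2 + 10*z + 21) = 2*z^2 + 15*z + 7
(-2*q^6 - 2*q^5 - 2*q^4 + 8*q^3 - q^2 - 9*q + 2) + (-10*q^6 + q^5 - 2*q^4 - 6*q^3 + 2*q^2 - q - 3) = -12*q^6 - q^5 - 4*q^4 + 2*q^3 + q^2 - 10*q - 1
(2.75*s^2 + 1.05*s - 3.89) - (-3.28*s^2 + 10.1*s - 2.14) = 6.03*s^2 - 9.05*s - 1.75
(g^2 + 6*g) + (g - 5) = g^2 + 7*g - 5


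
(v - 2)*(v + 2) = v^2 - 4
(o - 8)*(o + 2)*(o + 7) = o^3 + o^2 - 58*o - 112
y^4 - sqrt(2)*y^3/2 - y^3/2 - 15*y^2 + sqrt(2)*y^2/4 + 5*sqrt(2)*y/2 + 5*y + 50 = (y - 5/2)*(y + 2)*(y - 5*sqrt(2)/2)*(y + 2*sqrt(2))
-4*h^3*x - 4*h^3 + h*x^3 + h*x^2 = (-2*h + x)*(2*h + x)*(h*x + h)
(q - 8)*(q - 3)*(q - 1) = q^3 - 12*q^2 + 35*q - 24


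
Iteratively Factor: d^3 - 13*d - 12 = (d - 4)*(d^2 + 4*d + 3) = (d - 4)*(d + 1)*(d + 3)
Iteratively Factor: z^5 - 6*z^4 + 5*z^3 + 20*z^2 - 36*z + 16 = (z - 1)*(z^4 - 5*z^3 + 20*z - 16) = (z - 4)*(z - 1)*(z^3 - z^2 - 4*z + 4) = (z - 4)*(z - 2)*(z - 1)*(z^2 + z - 2) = (z - 4)*(z - 2)*(z - 1)*(z + 2)*(z - 1)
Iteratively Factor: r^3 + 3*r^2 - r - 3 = (r - 1)*(r^2 + 4*r + 3) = (r - 1)*(r + 3)*(r + 1)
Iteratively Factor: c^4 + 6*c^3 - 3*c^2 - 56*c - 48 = (c - 3)*(c^3 + 9*c^2 + 24*c + 16) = (c - 3)*(c + 1)*(c^2 + 8*c + 16) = (c - 3)*(c + 1)*(c + 4)*(c + 4)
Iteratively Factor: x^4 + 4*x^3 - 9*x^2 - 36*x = (x - 3)*(x^3 + 7*x^2 + 12*x) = x*(x - 3)*(x^2 + 7*x + 12) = x*(x - 3)*(x + 4)*(x + 3)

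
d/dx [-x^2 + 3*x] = 3 - 2*x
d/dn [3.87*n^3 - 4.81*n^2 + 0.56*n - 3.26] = 11.61*n^2 - 9.62*n + 0.56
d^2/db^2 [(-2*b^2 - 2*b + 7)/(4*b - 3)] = 140/(64*b^3 - 144*b^2 + 108*b - 27)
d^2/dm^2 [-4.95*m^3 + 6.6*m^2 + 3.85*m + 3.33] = 13.2 - 29.7*m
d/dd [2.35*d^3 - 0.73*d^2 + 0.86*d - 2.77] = 7.05*d^2 - 1.46*d + 0.86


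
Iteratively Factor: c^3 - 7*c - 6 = (c - 3)*(c^2 + 3*c + 2) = (c - 3)*(c + 1)*(c + 2)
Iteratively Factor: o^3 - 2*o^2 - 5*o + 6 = (o + 2)*(o^2 - 4*o + 3) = (o - 1)*(o + 2)*(o - 3)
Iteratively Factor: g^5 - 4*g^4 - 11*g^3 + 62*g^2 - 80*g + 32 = (g - 1)*(g^4 - 3*g^3 - 14*g^2 + 48*g - 32) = (g - 1)^2*(g^3 - 2*g^2 - 16*g + 32) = (g - 4)*(g - 1)^2*(g^2 + 2*g - 8) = (g - 4)*(g - 2)*(g - 1)^2*(g + 4)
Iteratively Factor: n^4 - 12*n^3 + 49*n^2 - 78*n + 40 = (n - 5)*(n^3 - 7*n^2 + 14*n - 8) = (n - 5)*(n - 1)*(n^2 - 6*n + 8) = (n - 5)*(n - 2)*(n - 1)*(n - 4)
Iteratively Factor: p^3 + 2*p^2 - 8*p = (p - 2)*(p^2 + 4*p) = p*(p - 2)*(p + 4)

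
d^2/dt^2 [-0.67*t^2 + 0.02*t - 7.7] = -1.34000000000000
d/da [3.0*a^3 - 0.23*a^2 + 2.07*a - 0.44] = 9.0*a^2 - 0.46*a + 2.07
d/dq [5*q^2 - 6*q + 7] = 10*q - 6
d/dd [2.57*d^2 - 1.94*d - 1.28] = 5.14*d - 1.94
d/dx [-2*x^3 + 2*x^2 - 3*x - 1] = -6*x^2 + 4*x - 3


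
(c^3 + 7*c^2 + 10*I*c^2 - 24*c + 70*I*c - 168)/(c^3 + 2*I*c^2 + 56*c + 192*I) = (c + 7)/(c - 8*I)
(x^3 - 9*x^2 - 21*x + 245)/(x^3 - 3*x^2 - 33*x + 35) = (x - 7)/(x - 1)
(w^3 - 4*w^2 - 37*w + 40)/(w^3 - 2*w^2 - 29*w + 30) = (w - 8)/(w - 6)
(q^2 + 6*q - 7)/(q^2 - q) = (q + 7)/q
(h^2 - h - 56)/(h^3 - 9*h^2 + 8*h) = (h + 7)/(h*(h - 1))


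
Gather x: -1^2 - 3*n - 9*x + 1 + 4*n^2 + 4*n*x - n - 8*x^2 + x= 4*n^2 - 4*n - 8*x^2 + x*(4*n - 8)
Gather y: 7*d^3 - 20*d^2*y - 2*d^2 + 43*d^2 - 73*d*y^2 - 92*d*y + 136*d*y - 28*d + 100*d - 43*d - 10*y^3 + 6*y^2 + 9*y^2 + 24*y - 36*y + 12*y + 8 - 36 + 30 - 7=7*d^3 + 41*d^2 + 29*d - 10*y^3 + y^2*(15 - 73*d) + y*(-20*d^2 + 44*d) - 5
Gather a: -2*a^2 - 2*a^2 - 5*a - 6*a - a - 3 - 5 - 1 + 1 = -4*a^2 - 12*a - 8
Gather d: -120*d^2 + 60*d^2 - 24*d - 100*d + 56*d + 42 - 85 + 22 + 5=-60*d^2 - 68*d - 16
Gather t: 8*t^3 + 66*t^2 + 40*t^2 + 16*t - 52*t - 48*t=8*t^3 + 106*t^2 - 84*t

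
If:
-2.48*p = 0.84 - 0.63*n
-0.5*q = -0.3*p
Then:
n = 6.56084656084656*q + 1.33333333333333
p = 1.66666666666667*q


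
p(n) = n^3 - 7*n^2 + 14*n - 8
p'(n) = 3*n^2 - 14*n + 14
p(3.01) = -2.01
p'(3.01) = -0.96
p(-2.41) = -96.39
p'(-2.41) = 65.16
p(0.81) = -0.72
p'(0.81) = 4.63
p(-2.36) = -93.17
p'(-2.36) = 63.75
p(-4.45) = -297.04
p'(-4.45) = 135.71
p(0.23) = -5.14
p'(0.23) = 10.94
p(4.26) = 1.92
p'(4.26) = 8.80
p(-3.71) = -207.35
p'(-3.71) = 107.23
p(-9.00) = -1430.00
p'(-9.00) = 383.00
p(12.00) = 880.00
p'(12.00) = 278.00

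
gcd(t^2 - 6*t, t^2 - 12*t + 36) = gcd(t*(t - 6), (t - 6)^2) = t - 6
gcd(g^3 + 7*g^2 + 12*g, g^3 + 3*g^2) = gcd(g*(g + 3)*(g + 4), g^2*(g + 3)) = g^2 + 3*g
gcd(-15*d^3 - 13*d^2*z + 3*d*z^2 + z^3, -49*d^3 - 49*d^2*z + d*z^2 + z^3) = d + z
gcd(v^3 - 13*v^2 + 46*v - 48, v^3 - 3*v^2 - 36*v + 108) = v - 3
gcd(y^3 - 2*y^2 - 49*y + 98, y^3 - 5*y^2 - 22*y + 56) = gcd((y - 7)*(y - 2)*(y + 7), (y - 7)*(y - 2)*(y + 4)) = y^2 - 9*y + 14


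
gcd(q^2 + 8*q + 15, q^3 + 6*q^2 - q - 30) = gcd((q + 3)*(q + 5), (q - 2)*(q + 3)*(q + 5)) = q^2 + 8*q + 15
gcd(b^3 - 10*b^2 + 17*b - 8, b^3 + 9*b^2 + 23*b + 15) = 1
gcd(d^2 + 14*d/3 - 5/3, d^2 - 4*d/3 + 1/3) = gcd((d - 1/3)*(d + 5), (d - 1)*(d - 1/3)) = d - 1/3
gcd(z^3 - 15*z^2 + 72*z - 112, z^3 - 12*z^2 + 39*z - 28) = z^2 - 11*z + 28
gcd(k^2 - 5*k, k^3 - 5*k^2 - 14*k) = k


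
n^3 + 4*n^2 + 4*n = n*(n + 2)^2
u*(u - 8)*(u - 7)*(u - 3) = u^4 - 18*u^3 + 101*u^2 - 168*u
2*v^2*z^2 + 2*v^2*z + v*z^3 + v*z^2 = z*(2*v + z)*(v*z + v)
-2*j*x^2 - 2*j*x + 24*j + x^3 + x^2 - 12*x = (-2*j + x)*(x - 3)*(x + 4)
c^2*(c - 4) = c^3 - 4*c^2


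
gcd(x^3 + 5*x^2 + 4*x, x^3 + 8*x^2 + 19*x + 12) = x^2 + 5*x + 4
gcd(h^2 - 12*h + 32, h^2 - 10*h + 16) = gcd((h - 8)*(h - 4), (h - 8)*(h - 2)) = h - 8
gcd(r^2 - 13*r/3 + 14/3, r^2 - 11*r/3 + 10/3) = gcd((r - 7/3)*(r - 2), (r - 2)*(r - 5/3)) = r - 2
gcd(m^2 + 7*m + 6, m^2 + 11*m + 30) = m + 6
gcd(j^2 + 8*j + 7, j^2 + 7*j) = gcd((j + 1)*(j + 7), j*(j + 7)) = j + 7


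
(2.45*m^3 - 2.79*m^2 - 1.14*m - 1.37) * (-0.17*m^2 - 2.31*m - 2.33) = -0.4165*m^5 - 5.1852*m^4 + 0.9302*m^3 + 9.367*m^2 + 5.8209*m + 3.1921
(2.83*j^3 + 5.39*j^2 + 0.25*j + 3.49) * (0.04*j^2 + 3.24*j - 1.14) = 0.1132*j^5 + 9.3848*j^4 + 14.2474*j^3 - 5.195*j^2 + 11.0226*j - 3.9786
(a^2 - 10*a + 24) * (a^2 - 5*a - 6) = a^4 - 15*a^3 + 68*a^2 - 60*a - 144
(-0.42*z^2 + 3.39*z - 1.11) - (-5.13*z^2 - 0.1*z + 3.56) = 4.71*z^2 + 3.49*z - 4.67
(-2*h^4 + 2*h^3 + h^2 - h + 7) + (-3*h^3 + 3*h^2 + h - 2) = -2*h^4 - h^3 + 4*h^2 + 5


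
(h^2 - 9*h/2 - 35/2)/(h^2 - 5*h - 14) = (h + 5/2)/(h + 2)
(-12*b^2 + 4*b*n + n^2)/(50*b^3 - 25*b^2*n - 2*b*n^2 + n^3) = (-6*b - n)/(25*b^2 - n^2)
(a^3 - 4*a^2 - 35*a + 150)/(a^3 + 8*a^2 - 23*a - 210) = (a - 5)/(a + 7)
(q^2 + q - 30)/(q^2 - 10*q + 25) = (q + 6)/(q - 5)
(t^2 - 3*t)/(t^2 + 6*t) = (t - 3)/(t + 6)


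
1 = 1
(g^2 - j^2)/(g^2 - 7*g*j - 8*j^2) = (g - j)/(g - 8*j)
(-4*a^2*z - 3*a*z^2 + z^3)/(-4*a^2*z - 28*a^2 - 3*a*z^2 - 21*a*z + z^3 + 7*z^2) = z/(z + 7)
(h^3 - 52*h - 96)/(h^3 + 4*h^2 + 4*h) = (h^2 - 2*h - 48)/(h*(h + 2))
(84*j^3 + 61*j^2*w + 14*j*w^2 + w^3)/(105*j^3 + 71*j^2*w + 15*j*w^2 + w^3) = (4*j + w)/(5*j + w)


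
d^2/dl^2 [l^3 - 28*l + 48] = 6*l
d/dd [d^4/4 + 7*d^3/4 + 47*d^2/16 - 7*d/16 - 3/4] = d^3 + 21*d^2/4 + 47*d/8 - 7/16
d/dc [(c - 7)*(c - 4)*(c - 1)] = 3*c^2 - 24*c + 39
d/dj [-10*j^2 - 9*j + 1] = -20*j - 9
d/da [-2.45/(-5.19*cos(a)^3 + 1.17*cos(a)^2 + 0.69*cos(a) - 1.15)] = (38.1465*cos(a)^2 - 5.733*cos(a) - 1.6905)*sin(a)/(5.19*cos(a)^3 - 1.17*cos(a)^2 - 0.69*cos(a) + 1.15)^2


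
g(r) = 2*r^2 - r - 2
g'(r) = 4*r - 1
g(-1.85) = 6.70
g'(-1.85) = -8.40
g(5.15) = 45.90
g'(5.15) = 19.60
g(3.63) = 20.72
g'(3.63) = 13.52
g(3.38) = 17.47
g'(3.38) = 12.52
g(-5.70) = 68.68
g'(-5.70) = -23.80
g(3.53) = 19.39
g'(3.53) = 13.12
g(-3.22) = 21.96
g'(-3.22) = -13.88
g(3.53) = 19.39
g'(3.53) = 13.12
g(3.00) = 13.00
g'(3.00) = 11.00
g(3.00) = 13.00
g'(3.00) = 11.00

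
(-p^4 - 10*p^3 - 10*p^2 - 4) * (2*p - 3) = -2*p^5 - 17*p^4 + 10*p^3 + 30*p^2 - 8*p + 12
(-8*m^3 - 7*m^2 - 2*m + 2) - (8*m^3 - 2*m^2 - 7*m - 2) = -16*m^3 - 5*m^2 + 5*m + 4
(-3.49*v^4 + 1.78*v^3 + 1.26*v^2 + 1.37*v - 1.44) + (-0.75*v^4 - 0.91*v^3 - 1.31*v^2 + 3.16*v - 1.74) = -4.24*v^4 + 0.87*v^3 - 0.05*v^2 + 4.53*v - 3.18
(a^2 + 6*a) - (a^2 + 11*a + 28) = -5*a - 28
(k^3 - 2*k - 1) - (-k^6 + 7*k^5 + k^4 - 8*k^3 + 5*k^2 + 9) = k^6 - 7*k^5 - k^4 + 9*k^3 - 5*k^2 - 2*k - 10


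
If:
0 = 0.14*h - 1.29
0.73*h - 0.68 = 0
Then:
No Solution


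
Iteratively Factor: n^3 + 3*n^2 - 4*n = (n + 4)*(n^2 - n) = (n - 1)*(n + 4)*(n)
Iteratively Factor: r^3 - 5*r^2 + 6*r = (r - 2)*(r^2 - 3*r) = (r - 3)*(r - 2)*(r)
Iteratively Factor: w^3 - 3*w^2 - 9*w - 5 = (w + 1)*(w^2 - 4*w - 5) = (w + 1)^2*(w - 5)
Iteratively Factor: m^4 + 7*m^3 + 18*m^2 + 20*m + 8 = (m + 1)*(m^3 + 6*m^2 + 12*m + 8) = (m + 1)*(m + 2)*(m^2 + 4*m + 4) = (m + 1)*(m + 2)^2*(m + 2)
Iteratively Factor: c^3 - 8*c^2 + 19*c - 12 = (c - 4)*(c^2 - 4*c + 3) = (c - 4)*(c - 3)*(c - 1)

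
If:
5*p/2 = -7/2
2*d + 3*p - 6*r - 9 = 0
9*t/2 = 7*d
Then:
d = 9*t/14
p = -7/5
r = 3*t/14 - 11/5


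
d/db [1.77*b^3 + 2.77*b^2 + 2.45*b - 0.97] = 5.31*b^2 + 5.54*b + 2.45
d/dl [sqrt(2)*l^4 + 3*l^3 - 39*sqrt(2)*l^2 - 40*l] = 4*sqrt(2)*l^3 + 9*l^2 - 78*sqrt(2)*l - 40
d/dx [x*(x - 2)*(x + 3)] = 3*x^2 + 2*x - 6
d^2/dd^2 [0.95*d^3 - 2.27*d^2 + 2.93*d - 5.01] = 5.7*d - 4.54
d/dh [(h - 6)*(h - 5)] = 2*h - 11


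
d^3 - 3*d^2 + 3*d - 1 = (d - 1)^3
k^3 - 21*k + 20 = (k - 4)*(k - 1)*(k + 5)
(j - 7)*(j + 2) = j^2 - 5*j - 14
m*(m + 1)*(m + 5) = m^3 + 6*m^2 + 5*m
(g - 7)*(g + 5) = g^2 - 2*g - 35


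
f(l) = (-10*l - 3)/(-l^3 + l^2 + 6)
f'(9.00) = -0.04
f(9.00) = 0.14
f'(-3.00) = 0.27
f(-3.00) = 0.64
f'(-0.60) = -1.36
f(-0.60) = 0.46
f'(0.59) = -1.60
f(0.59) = -1.45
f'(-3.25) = 0.24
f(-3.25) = 0.58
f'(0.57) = -1.59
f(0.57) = -1.42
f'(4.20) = -0.59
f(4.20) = 0.89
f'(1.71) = -9.54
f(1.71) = -5.12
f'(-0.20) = -1.67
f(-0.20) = -0.17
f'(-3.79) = 0.18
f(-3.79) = 0.47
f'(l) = (-10*l - 3)*(3*l^2 - 2*l)/(-l^3 + l^2 + 6)^2 - 10/(-l^3 + l^2 + 6) = (10*l^3 - 10*l^2 - l*(3*l - 2)*(10*l + 3) - 60)/(-l^3 + l^2 + 6)^2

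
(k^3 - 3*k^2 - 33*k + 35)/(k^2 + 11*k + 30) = (k^2 - 8*k + 7)/(k + 6)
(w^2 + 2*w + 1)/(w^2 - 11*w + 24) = (w^2 + 2*w + 1)/(w^2 - 11*w + 24)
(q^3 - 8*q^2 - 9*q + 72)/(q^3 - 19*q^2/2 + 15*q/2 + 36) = 2*(q + 3)/(2*q + 3)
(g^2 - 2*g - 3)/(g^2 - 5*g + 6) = (g + 1)/(g - 2)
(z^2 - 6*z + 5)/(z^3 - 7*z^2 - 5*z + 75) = (z - 1)/(z^2 - 2*z - 15)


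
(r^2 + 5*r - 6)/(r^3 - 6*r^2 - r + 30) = (r^2 + 5*r - 6)/(r^3 - 6*r^2 - r + 30)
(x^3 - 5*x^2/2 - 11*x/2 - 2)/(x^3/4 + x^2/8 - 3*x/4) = 4*(2*x^3 - 5*x^2 - 11*x - 4)/(x*(2*x^2 + x - 6))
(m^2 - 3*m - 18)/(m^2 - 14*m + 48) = (m + 3)/(m - 8)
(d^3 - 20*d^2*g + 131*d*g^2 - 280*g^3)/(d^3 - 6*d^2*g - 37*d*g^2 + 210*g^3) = (d - 8*g)/(d + 6*g)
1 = 1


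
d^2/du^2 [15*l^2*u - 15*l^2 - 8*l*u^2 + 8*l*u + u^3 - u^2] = -16*l + 6*u - 2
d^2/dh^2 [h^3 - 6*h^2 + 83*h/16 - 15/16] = 6*h - 12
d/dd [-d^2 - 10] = -2*d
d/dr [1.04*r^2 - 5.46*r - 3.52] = 2.08*r - 5.46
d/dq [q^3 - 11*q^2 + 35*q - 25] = 3*q^2 - 22*q + 35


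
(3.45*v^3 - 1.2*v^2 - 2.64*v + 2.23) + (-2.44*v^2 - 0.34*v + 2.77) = 3.45*v^3 - 3.64*v^2 - 2.98*v + 5.0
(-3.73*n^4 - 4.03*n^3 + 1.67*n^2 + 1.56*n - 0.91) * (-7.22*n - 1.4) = 26.9306*n^5 + 34.3186*n^4 - 6.4154*n^3 - 13.6012*n^2 + 4.3862*n + 1.274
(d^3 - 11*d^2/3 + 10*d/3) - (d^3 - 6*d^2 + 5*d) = 7*d^2/3 - 5*d/3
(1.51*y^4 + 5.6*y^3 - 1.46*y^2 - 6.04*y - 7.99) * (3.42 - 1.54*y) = -2.3254*y^5 - 3.4598*y^4 + 21.4004*y^3 + 4.3084*y^2 - 8.3522*y - 27.3258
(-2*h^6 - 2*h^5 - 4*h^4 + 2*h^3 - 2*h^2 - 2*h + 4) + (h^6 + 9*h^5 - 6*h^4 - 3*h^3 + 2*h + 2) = -h^6 + 7*h^5 - 10*h^4 - h^3 - 2*h^2 + 6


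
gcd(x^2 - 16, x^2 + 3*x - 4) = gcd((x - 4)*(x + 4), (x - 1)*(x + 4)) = x + 4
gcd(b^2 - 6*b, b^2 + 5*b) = b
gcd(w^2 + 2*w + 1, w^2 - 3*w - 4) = w + 1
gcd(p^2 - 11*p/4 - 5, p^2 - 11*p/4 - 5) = p^2 - 11*p/4 - 5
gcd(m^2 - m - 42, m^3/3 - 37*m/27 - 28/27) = 1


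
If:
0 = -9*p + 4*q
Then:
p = 4*q/9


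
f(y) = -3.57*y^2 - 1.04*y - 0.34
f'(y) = -7.14*y - 1.04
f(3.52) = -48.23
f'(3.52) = -26.17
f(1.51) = -10.05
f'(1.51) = -11.82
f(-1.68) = -8.67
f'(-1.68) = 10.96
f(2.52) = -25.63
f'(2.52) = -19.03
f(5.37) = -108.87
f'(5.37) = -39.38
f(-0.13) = -0.27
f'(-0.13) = -0.11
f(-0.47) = -0.64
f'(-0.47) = 2.32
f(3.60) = -50.35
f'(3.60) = -26.74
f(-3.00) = -29.35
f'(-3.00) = 20.38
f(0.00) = -0.34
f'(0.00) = -1.04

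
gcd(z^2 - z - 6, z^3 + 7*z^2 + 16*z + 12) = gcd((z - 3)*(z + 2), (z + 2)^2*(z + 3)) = z + 2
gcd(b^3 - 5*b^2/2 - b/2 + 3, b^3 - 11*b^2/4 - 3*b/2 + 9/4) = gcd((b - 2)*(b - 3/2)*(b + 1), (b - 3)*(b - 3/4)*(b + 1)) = b + 1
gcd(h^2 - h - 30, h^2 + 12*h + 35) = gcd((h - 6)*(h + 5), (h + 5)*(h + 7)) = h + 5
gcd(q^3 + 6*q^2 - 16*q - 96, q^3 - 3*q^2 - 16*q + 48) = q^2 - 16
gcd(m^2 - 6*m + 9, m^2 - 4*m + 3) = m - 3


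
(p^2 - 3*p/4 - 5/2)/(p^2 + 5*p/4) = (p - 2)/p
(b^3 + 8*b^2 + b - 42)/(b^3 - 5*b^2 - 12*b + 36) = (b + 7)/(b - 6)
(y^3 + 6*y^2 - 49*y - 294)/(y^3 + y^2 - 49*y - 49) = (y + 6)/(y + 1)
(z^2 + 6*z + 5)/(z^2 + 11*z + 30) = (z + 1)/(z + 6)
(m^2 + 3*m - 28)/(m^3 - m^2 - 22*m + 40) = (m + 7)/(m^2 + 3*m - 10)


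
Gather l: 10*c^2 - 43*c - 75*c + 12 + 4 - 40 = 10*c^2 - 118*c - 24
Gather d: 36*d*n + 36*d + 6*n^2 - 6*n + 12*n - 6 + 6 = d*(36*n + 36) + 6*n^2 + 6*n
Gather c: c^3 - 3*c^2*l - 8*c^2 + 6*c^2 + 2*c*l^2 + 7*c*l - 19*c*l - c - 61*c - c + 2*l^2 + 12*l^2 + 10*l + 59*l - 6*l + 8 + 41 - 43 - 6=c^3 + c^2*(-3*l - 2) + c*(2*l^2 - 12*l - 63) + 14*l^2 + 63*l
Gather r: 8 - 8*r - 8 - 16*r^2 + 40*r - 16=-16*r^2 + 32*r - 16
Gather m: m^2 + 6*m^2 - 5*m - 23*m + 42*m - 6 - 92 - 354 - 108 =7*m^2 + 14*m - 560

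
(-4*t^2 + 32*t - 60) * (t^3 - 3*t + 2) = -4*t^5 + 32*t^4 - 48*t^3 - 104*t^2 + 244*t - 120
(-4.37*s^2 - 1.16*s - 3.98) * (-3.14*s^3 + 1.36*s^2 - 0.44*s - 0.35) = 13.7218*s^5 - 2.3008*s^4 + 12.8424*s^3 - 3.3729*s^2 + 2.1572*s + 1.393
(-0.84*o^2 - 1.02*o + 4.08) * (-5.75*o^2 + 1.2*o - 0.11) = 4.83*o^4 + 4.857*o^3 - 24.5916*o^2 + 5.0082*o - 0.4488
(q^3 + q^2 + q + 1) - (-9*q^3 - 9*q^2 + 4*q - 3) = 10*q^3 + 10*q^2 - 3*q + 4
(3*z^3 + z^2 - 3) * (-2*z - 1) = -6*z^4 - 5*z^3 - z^2 + 6*z + 3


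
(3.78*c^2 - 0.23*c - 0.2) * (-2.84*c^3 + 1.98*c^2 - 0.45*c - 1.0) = -10.7352*c^5 + 8.1376*c^4 - 1.5884*c^3 - 4.0725*c^2 + 0.32*c + 0.2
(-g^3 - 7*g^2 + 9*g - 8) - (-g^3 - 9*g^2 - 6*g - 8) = 2*g^2 + 15*g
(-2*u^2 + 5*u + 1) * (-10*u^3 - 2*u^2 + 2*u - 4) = 20*u^5 - 46*u^4 - 24*u^3 + 16*u^2 - 18*u - 4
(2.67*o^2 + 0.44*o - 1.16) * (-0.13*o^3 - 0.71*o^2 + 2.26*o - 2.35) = -0.3471*o^5 - 1.9529*o^4 + 5.8726*o^3 - 4.4565*o^2 - 3.6556*o + 2.726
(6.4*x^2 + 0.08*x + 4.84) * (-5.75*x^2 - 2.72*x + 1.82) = -36.8*x^4 - 17.868*x^3 - 16.3996*x^2 - 13.0192*x + 8.8088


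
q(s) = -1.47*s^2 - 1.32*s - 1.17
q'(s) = -2.94*s - 1.32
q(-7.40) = -71.90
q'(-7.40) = 20.44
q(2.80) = -16.39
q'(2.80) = -9.55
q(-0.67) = -0.95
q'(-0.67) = 0.65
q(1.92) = -9.12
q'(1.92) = -6.96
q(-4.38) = -23.59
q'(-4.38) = 11.56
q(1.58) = -6.93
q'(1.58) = -5.97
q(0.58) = -2.43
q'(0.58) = -3.03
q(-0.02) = -1.14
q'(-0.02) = -1.26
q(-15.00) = -312.12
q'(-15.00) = 42.78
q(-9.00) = -108.36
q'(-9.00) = 25.14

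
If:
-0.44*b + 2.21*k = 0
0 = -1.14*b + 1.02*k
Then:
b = 0.00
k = 0.00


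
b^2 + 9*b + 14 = (b + 2)*(b + 7)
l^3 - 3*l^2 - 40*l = l*(l - 8)*(l + 5)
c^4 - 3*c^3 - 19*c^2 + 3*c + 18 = (c - 6)*(c - 1)*(c + 1)*(c + 3)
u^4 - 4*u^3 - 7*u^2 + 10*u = u*(u - 5)*(u - 1)*(u + 2)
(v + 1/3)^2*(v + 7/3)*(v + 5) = v^4 + 8*v^3 + 50*v^2/3 + 232*v/27 + 35/27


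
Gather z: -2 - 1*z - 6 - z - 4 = -2*z - 12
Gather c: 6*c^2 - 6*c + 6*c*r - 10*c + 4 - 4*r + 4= 6*c^2 + c*(6*r - 16) - 4*r + 8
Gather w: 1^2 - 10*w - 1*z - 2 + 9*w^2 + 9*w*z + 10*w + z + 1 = 9*w^2 + 9*w*z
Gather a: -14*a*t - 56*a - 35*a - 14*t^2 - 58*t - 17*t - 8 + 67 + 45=a*(-14*t - 91) - 14*t^2 - 75*t + 104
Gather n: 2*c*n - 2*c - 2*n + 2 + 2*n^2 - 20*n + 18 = -2*c + 2*n^2 + n*(2*c - 22) + 20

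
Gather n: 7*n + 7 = 7*n + 7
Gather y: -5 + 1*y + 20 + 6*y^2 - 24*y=6*y^2 - 23*y + 15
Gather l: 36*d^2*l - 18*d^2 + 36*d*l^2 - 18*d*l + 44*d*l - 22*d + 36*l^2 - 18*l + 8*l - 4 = -18*d^2 - 22*d + l^2*(36*d + 36) + l*(36*d^2 + 26*d - 10) - 4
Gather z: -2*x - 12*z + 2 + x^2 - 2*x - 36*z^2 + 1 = x^2 - 4*x - 36*z^2 - 12*z + 3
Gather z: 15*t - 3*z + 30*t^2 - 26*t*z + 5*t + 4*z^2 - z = 30*t^2 + 20*t + 4*z^2 + z*(-26*t - 4)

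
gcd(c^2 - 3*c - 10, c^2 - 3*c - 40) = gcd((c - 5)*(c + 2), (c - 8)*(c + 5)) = 1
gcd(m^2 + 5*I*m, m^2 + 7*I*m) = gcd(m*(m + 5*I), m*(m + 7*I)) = m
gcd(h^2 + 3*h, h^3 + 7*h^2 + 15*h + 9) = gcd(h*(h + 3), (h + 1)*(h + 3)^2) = h + 3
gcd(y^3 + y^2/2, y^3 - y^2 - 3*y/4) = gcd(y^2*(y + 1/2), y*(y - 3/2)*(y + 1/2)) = y^2 + y/2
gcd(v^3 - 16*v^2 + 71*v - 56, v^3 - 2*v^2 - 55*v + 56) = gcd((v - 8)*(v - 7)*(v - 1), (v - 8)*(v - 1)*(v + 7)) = v^2 - 9*v + 8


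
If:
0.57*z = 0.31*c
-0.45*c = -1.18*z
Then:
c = 0.00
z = 0.00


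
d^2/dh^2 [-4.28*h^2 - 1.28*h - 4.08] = -8.56000000000000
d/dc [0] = 0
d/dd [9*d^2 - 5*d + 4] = 18*d - 5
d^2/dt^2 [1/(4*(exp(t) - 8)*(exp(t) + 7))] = (4*exp(3*t) - 3*exp(2*t) + 225*exp(t) - 56)*exp(t)/(4*(exp(6*t) - 3*exp(5*t) - 165*exp(4*t) + 335*exp(3*t) + 9240*exp(2*t) - 9408*exp(t) - 175616))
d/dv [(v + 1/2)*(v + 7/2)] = 2*v + 4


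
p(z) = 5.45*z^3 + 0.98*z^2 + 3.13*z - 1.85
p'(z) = 16.35*z^2 + 1.96*z + 3.13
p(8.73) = 3726.26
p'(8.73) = 1266.32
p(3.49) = 252.68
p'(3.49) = 209.12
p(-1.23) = -14.36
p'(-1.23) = 25.46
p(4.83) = 650.23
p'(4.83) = 394.02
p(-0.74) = -5.84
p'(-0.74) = 10.63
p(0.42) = 0.04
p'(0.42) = 6.84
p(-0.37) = -3.15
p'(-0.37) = 4.64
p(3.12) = 182.98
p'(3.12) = 168.40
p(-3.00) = -149.57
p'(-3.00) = 144.40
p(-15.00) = -18222.05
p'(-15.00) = 3652.48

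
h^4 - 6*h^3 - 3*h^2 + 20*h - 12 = (h - 6)*(h - 1)^2*(h + 2)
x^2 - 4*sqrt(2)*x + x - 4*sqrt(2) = (x + 1)*(x - 4*sqrt(2))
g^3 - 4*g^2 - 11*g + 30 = (g - 5)*(g - 2)*(g + 3)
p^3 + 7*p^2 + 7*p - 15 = (p - 1)*(p + 3)*(p + 5)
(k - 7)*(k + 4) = k^2 - 3*k - 28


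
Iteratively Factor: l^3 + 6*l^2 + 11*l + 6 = (l + 3)*(l^2 + 3*l + 2) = (l + 1)*(l + 3)*(l + 2)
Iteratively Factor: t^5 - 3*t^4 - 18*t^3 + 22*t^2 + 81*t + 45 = (t + 1)*(t^4 - 4*t^3 - 14*t^2 + 36*t + 45) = (t + 1)*(t + 3)*(t^3 - 7*t^2 + 7*t + 15) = (t + 1)^2*(t + 3)*(t^2 - 8*t + 15) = (t - 5)*(t + 1)^2*(t + 3)*(t - 3)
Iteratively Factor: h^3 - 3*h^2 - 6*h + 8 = (h - 4)*(h^2 + h - 2) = (h - 4)*(h - 1)*(h + 2)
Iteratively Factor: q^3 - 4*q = (q + 2)*(q^2 - 2*q) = (q - 2)*(q + 2)*(q)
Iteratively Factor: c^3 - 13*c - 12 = (c - 4)*(c^2 + 4*c + 3) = (c - 4)*(c + 3)*(c + 1)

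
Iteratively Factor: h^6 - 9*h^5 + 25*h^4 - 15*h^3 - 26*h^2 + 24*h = (h + 1)*(h^5 - 10*h^4 + 35*h^3 - 50*h^2 + 24*h) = (h - 3)*(h + 1)*(h^4 - 7*h^3 + 14*h^2 - 8*h) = (h - 3)*(h - 1)*(h + 1)*(h^3 - 6*h^2 + 8*h) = (h - 4)*(h - 3)*(h - 1)*(h + 1)*(h^2 - 2*h) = (h - 4)*(h - 3)*(h - 2)*(h - 1)*(h + 1)*(h)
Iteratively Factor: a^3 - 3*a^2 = (a)*(a^2 - 3*a) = a*(a - 3)*(a)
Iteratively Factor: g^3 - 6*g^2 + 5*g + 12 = (g - 4)*(g^2 - 2*g - 3) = (g - 4)*(g + 1)*(g - 3)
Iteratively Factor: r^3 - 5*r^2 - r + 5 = (r - 5)*(r^2 - 1) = (r - 5)*(r + 1)*(r - 1)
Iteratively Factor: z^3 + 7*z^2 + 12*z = (z + 4)*(z^2 + 3*z) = (z + 3)*(z + 4)*(z)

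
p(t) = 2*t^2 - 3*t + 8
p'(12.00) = 45.00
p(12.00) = 260.00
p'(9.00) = 33.00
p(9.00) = 143.00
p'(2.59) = 7.36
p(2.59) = 13.65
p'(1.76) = 4.04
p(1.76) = 8.92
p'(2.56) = 7.24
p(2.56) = 13.43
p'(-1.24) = -7.96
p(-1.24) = 14.80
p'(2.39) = 6.56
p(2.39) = 12.25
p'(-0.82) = -6.28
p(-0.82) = 11.80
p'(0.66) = -0.36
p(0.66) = 6.89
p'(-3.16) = -15.64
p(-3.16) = 37.45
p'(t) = 4*t - 3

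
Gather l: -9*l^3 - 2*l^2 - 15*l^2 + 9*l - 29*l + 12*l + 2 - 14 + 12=-9*l^3 - 17*l^2 - 8*l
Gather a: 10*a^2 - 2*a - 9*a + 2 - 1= 10*a^2 - 11*a + 1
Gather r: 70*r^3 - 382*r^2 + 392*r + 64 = 70*r^3 - 382*r^2 + 392*r + 64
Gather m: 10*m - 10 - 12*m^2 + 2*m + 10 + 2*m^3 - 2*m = 2*m^3 - 12*m^2 + 10*m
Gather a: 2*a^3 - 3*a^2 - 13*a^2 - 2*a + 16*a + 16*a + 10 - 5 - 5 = 2*a^3 - 16*a^2 + 30*a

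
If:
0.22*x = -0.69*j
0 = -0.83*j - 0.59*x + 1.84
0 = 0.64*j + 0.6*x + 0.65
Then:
No Solution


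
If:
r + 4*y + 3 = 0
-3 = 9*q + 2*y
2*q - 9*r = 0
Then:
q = -27/160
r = -3/80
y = -237/320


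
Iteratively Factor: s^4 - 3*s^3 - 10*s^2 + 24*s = (s)*(s^3 - 3*s^2 - 10*s + 24) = s*(s - 2)*(s^2 - s - 12) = s*(s - 2)*(s + 3)*(s - 4)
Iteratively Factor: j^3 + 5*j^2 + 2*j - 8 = (j + 4)*(j^2 + j - 2) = (j + 2)*(j + 4)*(j - 1)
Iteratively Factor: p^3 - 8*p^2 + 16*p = (p)*(p^2 - 8*p + 16) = p*(p - 4)*(p - 4)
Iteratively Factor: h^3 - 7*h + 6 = (h + 3)*(h^2 - 3*h + 2) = (h - 2)*(h + 3)*(h - 1)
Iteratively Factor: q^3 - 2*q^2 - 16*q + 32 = (q + 4)*(q^2 - 6*q + 8) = (q - 2)*(q + 4)*(q - 4)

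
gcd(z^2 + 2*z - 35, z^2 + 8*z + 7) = z + 7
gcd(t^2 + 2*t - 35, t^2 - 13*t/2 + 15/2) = t - 5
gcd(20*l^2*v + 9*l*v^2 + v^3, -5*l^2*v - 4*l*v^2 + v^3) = v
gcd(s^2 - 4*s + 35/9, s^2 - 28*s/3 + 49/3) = s - 7/3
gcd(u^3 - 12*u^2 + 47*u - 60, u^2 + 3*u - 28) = u - 4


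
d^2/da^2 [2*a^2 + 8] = 4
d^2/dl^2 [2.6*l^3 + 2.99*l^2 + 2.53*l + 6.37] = 15.6*l + 5.98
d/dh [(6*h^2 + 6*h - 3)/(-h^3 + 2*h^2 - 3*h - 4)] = 3*(2*h^4 + 4*h^3 - 13*h^2 - 12*h - 11)/(h^6 - 4*h^5 + 10*h^4 - 4*h^3 - 7*h^2 + 24*h + 16)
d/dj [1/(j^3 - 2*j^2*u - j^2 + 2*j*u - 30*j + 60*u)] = (-3*j^2 + 4*j*u + 2*j - 2*u + 30)/(j^3 - 2*j^2*u - j^2 + 2*j*u - 30*j + 60*u)^2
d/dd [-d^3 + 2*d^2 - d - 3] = -3*d^2 + 4*d - 1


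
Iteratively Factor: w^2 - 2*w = (w)*(w - 2)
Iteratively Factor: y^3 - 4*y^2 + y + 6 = (y + 1)*(y^2 - 5*y + 6) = (y - 3)*(y + 1)*(y - 2)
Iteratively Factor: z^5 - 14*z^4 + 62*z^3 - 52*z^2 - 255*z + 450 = (z - 3)*(z^4 - 11*z^3 + 29*z^2 + 35*z - 150) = (z - 5)*(z - 3)*(z^3 - 6*z^2 - z + 30) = (z - 5)^2*(z - 3)*(z^2 - z - 6) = (z - 5)^2*(z - 3)^2*(z + 2)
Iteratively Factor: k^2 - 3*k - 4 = (k - 4)*(k + 1)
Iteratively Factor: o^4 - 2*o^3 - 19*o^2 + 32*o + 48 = (o - 3)*(o^3 + o^2 - 16*o - 16) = (o - 3)*(o + 1)*(o^2 - 16) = (o - 3)*(o + 1)*(o + 4)*(o - 4)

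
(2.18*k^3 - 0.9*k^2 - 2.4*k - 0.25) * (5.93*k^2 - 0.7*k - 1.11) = 12.9274*k^5 - 6.863*k^4 - 16.0218*k^3 + 1.1965*k^2 + 2.839*k + 0.2775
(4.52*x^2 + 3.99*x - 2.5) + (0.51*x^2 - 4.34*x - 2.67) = 5.03*x^2 - 0.35*x - 5.17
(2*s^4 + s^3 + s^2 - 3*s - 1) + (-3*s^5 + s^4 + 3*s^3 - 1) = -3*s^5 + 3*s^4 + 4*s^3 + s^2 - 3*s - 2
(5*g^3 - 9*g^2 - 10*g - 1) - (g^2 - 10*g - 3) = 5*g^3 - 10*g^2 + 2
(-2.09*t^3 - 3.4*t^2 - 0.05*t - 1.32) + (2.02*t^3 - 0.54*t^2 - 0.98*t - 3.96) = -0.0699999999999998*t^3 - 3.94*t^2 - 1.03*t - 5.28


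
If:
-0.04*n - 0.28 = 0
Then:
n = -7.00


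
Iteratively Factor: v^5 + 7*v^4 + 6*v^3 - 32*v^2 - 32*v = (v + 4)*(v^4 + 3*v^3 - 6*v^2 - 8*v) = (v + 1)*(v + 4)*(v^3 + 2*v^2 - 8*v) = (v - 2)*(v + 1)*(v + 4)*(v^2 + 4*v) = (v - 2)*(v + 1)*(v + 4)^2*(v)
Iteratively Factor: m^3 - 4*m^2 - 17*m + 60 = (m - 3)*(m^2 - m - 20) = (m - 3)*(m + 4)*(m - 5)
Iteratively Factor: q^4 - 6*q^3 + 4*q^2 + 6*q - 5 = (q - 1)*(q^3 - 5*q^2 - q + 5) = (q - 5)*(q - 1)*(q^2 - 1) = (q - 5)*(q - 1)*(q + 1)*(q - 1)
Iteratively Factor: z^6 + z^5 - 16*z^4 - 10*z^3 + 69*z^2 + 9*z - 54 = (z - 3)*(z^5 + 4*z^4 - 4*z^3 - 22*z^2 + 3*z + 18) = (z - 3)*(z + 3)*(z^4 + z^3 - 7*z^2 - z + 6) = (z - 3)*(z - 1)*(z + 3)*(z^3 + 2*z^2 - 5*z - 6) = (z - 3)*(z - 1)*(z + 1)*(z + 3)*(z^2 + z - 6) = (z - 3)*(z - 1)*(z + 1)*(z + 3)^2*(z - 2)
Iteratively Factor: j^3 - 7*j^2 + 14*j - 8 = (j - 4)*(j^2 - 3*j + 2) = (j - 4)*(j - 1)*(j - 2)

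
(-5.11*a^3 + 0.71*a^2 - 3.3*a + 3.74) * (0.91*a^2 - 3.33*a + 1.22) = -4.6501*a^5 + 17.6624*a^4 - 11.6015*a^3 + 15.2586*a^2 - 16.4802*a + 4.5628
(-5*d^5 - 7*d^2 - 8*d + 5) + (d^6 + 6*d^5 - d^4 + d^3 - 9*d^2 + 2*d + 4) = d^6 + d^5 - d^4 + d^3 - 16*d^2 - 6*d + 9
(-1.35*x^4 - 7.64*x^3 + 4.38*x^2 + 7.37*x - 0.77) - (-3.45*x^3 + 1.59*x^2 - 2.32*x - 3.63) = -1.35*x^4 - 4.19*x^3 + 2.79*x^2 + 9.69*x + 2.86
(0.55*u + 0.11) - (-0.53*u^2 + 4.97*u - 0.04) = 0.53*u^2 - 4.42*u + 0.15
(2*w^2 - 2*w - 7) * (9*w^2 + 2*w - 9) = 18*w^4 - 14*w^3 - 85*w^2 + 4*w + 63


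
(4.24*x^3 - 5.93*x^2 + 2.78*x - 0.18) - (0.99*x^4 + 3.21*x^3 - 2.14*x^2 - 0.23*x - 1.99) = -0.99*x^4 + 1.03*x^3 - 3.79*x^2 + 3.01*x + 1.81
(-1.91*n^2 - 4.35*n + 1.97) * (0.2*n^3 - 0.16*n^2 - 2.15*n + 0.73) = -0.382*n^5 - 0.5644*n^4 + 5.1965*n^3 + 7.643*n^2 - 7.411*n + 1.4381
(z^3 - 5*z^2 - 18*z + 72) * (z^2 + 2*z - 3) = z^5 - 3*z^4 - 31*z^3 + 51*z^2 + 198*z - 216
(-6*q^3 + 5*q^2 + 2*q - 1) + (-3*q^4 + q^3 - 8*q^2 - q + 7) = -3*q^4 - 5*q^3 - 3*q^2 + q + 6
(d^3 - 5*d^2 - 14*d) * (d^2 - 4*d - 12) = d^5 - 9*d^4 - 6*d^3 + 116*d^2 + 168*d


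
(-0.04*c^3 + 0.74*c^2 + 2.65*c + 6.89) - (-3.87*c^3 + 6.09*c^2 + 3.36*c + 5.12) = 3.83*c^3 - 5.35*c^2 - 0.71*c + 1.77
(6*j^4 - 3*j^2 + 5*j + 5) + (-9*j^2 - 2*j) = 6*j^4 - 12*j^2 + 3*j + 5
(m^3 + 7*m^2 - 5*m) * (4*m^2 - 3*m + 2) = 4*m^5 + 25*m^4 - 39*m^3 + 29*m^2 - 10*m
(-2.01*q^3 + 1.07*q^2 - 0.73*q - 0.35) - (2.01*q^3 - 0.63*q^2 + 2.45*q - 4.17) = -4.02*q^3 + 1.7*q^2 - 3.18*q + 3.82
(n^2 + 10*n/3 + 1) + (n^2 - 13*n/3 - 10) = 2*n^2 - n - 9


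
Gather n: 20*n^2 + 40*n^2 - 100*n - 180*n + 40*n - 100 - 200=60*n^2 - 240*n - 300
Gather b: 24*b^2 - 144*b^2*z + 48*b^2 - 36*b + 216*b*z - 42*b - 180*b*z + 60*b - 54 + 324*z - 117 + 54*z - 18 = b^2*(72 - 144*z) + b*(36*z - 18) + 378*z - 189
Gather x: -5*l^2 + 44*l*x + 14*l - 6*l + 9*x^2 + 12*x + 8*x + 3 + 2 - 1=-5*l^2 + 8*l + 9*x^2 + x*(44*l + 20) + 4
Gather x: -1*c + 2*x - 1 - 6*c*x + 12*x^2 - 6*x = -c + 12*x^2 + x*(-6*c - 4) - 1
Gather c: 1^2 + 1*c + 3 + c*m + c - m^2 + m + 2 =c*(m + 2) - m^2 + m + 6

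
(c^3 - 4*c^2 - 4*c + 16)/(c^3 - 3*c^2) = (c^3 - 4*c^2 - 4*c + 16)/(c^2*(c - 3))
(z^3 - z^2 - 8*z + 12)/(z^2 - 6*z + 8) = (z^2 + z - 6)/(z - 4)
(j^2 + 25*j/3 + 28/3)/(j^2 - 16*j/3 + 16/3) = (3*j^2 + 25*j + 28)/(3*j^2 - 16*j + 16)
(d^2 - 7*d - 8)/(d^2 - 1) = (d - 8)/(d - 1)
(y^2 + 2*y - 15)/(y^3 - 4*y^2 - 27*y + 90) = 1/(y - 6)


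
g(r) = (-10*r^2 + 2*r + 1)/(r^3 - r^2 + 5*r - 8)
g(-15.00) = 0.62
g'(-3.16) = 0.02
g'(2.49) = 2.08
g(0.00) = -0.12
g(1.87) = -6.88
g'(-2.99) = -0.02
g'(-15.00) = 0.04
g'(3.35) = 0.86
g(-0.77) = 0.50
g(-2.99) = 1.61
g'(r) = (2 - 20*r)/(r^3 - r^2 + 5*r - 8) + (-10*r^2 + 2*r + 1)*(-3*r^2 + 2*r - 5)/(r^3 - r^2 + 5*r - 8)^2 = (10*r^4 - 4*r^3 - 51*r^2 + 162*r - 21)/(r^6 - 2*r^5 + 11*r^4 - 26*r^3 + 41*r^2 - 80*r + 64)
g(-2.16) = 1.49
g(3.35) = -2.98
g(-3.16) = 1.61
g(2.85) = -3.50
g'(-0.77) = -1.03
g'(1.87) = 10.35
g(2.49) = -4.09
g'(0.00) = -0.33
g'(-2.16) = -0.31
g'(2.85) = 1.31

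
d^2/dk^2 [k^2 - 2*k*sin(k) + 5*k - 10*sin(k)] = 2*k*sin(k) + 10*sin(k) - 4*cos(k) + 2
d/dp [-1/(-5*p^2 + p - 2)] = (1 - 10*p)/(5*p^2 - p + 2)^2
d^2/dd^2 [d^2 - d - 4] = 2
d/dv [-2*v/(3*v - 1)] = 2/(3*v - 1)^2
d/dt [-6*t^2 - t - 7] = -12*t - 1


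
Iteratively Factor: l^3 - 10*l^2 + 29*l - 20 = (l - 5)*(l^2 - 5*l + 4) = (l - 5)*(l - 1)*(l - 4)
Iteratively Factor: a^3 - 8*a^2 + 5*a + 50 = (a - 5)*(a^2 - 3*a - 10) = (a - 5)^2*(a + 2)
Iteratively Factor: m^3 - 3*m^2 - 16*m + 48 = (m - 3)*(m^2 - 16) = (m - 4)*(m - 3)*(m + 4)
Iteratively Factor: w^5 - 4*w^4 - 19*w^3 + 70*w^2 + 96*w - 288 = (w + 3)*(w^4 - 7*w^3 + 2*w^2 + 64*w - 96) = (w - 2)*(w + 3)*(w^3 - 5*w^2 - 8*w + 48) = (w - 4)*(w - 2)*(w + 3)*(w^2 - w - 12) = (w - 4)*(w - 2)*(w + 3)^2*(w - 4)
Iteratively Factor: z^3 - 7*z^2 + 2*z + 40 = (z + 2)*(z^2 - 9*z + 20) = (z - 4)*(z + 2)*(z - 5)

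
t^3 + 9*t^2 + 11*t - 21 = (t - 1)*(t + 3)*(t + 7)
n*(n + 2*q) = n^2 + 2*n*q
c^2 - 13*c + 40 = (c - 8)*(c - 5)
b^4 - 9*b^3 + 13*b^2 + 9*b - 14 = (b - 7)*(b - 2)*(b - 1)*(b + 1)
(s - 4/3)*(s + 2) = s^2 + 2*s/3 - 8/3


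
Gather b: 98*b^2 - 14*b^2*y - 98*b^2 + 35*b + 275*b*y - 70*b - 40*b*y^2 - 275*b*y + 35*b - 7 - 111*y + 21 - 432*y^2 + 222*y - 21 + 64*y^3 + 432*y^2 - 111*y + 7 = -14*b^2*y - 40*b*y^2 + 64*y^3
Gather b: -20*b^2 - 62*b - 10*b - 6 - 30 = -20*b^2 - 72*b - 36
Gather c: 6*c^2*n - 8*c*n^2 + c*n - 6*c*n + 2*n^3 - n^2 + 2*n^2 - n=6*c^2*n + c*(-8*n^2 - 5*n) + 2*n^3 + n^2 - n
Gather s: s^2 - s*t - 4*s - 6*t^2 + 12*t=s^2 + s*(-t - 4) - 6*t^2 + 12*t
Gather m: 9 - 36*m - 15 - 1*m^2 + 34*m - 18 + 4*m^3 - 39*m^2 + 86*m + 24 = 4*m^3 - 40*m^2 + 84*m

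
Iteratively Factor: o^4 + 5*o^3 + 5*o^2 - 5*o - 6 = (o + 3)*(o^3 + 2*o^2 - o - 2) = (o + 1)*(o + 3)*(o^2 + o - 2) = (o + 1)*(o + 2)*(o + 3)*(o - 1)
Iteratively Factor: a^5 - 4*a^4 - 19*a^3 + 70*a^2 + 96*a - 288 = (a - 4)*(a^4 - 19*a^2 - 6*a + 72) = (a - 4)*(a + 3)*(a^3 - 3*a^2 - 10*a + 24) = (a - 4)*(a + 3)^2*(a^2 - 6*a + 8) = (a - 4)*(a - 2)*(a + 3)^2*(a - 4)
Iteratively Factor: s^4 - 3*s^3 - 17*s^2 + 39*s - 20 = (s - 1)*(s^3 - 2*s^2 - 19*s + 20) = (s - 1)^2*(s^2 - s - 20) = (s - 5)*(s - 1)^2*(s + 4)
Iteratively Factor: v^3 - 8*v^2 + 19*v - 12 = (v - 3)*(v^2 - 5*v + 4) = (v - 3)*(v - 1)*(v - 4)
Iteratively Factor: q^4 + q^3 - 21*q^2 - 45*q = (q + 3)*(q^3 - 2*q^2 - 15*q) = (q + 3)^2*(q^2 - 5*q) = q*(q + 3)^2*(q - 5)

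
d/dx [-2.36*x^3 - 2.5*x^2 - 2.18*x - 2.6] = -7.08*x^2 - 5.0*x - 2.18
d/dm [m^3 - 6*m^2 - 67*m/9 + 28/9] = 3*m^2 - 12*m - 67/9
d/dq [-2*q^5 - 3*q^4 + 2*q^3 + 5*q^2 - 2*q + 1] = -10*q^4 - 12*q^3 + 6*q^2 + 10*q - 2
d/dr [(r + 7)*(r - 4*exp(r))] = r - (r + 7)*(4*exp(r) - 1) - 4*exp(r)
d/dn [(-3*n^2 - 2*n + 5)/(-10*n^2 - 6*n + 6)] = (-n^2 + 32*n + 9)/(2*(25*n^4 + 30*n^3 - 21*n^2 - 18*n + 9))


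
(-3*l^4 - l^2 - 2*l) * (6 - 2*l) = 6*l^5 - 18*l^4 + 2*l^3 - 2*l^2 - 12*l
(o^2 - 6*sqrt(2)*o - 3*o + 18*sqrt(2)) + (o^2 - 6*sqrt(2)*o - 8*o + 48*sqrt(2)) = 2*o^2 - 12*sqrt(2)*o - 11*o + 66*sqrt(2)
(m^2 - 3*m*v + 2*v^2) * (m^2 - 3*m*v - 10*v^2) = m^4 - 6*m^3*v + m^2*v^2 + 24*m*v^3 - 20*v^4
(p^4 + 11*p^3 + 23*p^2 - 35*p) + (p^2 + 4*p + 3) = p^4 + 11*p^3 + 24*p^2 - 31*p + 3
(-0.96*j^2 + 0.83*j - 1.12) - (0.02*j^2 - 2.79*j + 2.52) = -0.98*j^2 + 3.62*j - 3.64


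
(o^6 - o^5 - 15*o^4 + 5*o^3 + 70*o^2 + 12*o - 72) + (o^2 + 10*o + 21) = o^6 - o^5 - 15*o^4 + 5*o^3 + 71*o^2 + 22*o - 51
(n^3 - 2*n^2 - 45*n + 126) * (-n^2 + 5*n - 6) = -n^5 + 7*n^4 + 29*n^3 - 339*n^2 + 900*n - 756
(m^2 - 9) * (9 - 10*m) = -10*m^3 + 9*m^2 + 90*m - 81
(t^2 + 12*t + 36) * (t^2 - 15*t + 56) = t^4 - 3*t^3 - 88*t^2 + 132*t + 2016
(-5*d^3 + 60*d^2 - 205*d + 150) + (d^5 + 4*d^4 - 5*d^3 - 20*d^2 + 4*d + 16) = d^5 + 4*d^4 - 10*d^3 + 40*d^2 - 201*d + 166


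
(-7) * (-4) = 28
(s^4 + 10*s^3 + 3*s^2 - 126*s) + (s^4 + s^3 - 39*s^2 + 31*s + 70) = 2*s^4 + 11*s^3 - 36*s^2 - 95*s + 70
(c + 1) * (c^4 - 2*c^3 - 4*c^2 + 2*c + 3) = c^5 - c^4 - 6*c^3 - 2*c^2 + 5*c + 3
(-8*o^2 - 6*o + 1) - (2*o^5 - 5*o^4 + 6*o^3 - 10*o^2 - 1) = -2*o^5 + 5*o^4 - 6*o^3 + 2*o^2 - 6*o + 2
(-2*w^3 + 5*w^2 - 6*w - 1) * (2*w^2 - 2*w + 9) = -4*w^5 + 14*w^4 - 40*w^3 + 55*w^2 - 52*w - 9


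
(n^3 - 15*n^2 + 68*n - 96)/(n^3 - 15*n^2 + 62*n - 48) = (n^2 - 7*n + 12)/(n^2 - 7*n + 6)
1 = 1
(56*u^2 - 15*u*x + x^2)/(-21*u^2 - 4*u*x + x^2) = (-8*u + x)/(3*u + x)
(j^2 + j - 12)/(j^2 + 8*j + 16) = (j - 3)/(j + 4)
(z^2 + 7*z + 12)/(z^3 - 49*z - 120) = (z + 4)/(z^2 - 3*z - 40)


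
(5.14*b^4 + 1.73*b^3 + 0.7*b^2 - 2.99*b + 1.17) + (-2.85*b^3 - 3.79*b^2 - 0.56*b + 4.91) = 5.14*b^4 - 1.12*b^3 - 3.09*b^2 - 3.55*b + 6.08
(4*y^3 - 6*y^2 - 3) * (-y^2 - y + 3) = -4*y^5 + 2*y^4 + 18*y^3 - 15*y^2 + 3*y - 9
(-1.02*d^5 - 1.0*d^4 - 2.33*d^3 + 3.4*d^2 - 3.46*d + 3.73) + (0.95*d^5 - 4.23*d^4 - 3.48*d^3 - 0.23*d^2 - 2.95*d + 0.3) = -0.0700000000000001*d^5 - 5.23*d^4 - 5.81*d^3 + 3.17*d^2 - 6.41*d + 4.03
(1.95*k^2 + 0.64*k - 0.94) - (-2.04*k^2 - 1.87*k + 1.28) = 3.99*k^2 + 2.51*k - 2.22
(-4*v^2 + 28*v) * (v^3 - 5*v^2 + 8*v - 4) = -4*v^5 + 48*v^4 - 172*v^3 + 240*v^2 - 112*v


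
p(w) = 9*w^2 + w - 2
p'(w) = 18*w + 1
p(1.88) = 31.69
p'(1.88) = 34.84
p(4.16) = 157.91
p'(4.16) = 75.88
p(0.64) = 2.33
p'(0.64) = 12.52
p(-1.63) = 20.28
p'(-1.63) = -28.34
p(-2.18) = 38.59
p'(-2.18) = -38.24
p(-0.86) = 3.80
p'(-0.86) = -14.48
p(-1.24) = 10.60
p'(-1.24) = -21.32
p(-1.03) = 6.52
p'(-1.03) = -17.54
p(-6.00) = 316.00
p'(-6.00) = -107.00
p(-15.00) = 2008.00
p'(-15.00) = -269.00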